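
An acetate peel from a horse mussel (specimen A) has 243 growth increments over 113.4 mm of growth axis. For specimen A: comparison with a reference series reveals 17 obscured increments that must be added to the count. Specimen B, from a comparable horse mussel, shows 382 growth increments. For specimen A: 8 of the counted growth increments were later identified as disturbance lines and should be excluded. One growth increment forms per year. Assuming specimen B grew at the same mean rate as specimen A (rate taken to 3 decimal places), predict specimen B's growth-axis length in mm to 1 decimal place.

Specimen A: true growth increment count = 243 − 8 + 17 = 252.
A: Mean rate = 113.4 mm / 252 years ≈ 0.450 mm/year.
Length of B = 0.450 × 382 = 171.9 mm.

171.9 mm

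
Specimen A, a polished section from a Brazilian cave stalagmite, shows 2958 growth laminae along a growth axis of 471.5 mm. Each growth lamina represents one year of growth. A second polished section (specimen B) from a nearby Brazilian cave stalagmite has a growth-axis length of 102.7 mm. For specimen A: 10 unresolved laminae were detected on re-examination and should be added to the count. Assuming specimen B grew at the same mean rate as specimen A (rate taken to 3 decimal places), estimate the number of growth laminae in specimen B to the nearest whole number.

646 growth laminae

Specimen A: after corrections the count is 2958 + 10 = 2968 growth laminae.
A: 471.5 mm over 2968 years gives 471.5 / 2968 ≈ 0.159 mm/yr.
For B, 102.7 / 0.159 = 645.91 years ≈ 646 growth laminae.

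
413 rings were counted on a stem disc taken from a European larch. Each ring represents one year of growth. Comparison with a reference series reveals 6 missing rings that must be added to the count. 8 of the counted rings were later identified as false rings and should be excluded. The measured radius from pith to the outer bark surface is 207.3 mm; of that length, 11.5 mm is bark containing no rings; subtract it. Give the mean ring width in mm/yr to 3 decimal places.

True ring count = 413 − 8 + 6 = 411.
Removing the 11.5 mm offcut leaves 207.3 − 11.5 = 195.8 mm.
Mean rate = 195.8 mm / 411 years ≈ 0.476 mm/yr.

0.476 mm/yr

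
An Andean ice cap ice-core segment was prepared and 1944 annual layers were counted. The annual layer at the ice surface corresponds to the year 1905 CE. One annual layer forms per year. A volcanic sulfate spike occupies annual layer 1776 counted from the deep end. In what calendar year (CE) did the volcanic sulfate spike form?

The volcanic sulfate spike sits at annual layer 1776 from the deep end, so 1944 − 1776 = 168 annual layers formed after it.
Counting back 168 years from 1905 CE places the volcanic sulfate spike in 1905 − 168 = 1737 CE.

1737 CE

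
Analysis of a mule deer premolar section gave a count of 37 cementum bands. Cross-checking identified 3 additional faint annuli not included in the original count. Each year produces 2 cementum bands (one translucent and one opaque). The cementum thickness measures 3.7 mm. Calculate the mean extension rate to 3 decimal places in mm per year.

Correcting the raw count gives 37 + 3 = 40 true cementum bands.
Dividing by 2 cementum bands per year: 40 / 2 = 20 years.
Mean rate = 3.7 mm / 20 years ≈ 0.185 mm per year.

0.185 mm per year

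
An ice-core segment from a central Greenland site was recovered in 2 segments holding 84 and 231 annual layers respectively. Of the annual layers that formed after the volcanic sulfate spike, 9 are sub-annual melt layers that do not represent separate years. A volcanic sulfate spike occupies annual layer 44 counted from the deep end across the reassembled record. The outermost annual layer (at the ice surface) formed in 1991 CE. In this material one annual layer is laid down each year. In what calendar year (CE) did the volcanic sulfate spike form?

1729 CE

Total annual layers = 84 + 231 = 315.
315 − 44 = 271 annual layers lie beyond the volcanic sulfate spike toward the ice surface.
271 − 9 false = 262 true annual layers after the volcanic sulfate spike.
Counting back 262 years from 1991 CE places the volcanic sulfate spike in 1991 − 262 = 1729 CE.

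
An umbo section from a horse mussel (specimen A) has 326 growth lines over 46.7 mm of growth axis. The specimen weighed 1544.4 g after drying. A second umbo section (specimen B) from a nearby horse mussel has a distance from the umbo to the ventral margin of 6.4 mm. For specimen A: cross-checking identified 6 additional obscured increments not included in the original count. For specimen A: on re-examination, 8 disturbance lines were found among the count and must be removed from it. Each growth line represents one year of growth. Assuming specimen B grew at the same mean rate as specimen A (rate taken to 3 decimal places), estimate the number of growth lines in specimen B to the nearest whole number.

Specimen A: adjusted count: 326 − 8 + 6 = 324 growth lines.
A: Extension rate ≈ 46.7 / 324 = 0.144 mm per year.
For B, 6.4 / 0.144 = 44.44 years ≈ 44 growth lines.

44 growth lines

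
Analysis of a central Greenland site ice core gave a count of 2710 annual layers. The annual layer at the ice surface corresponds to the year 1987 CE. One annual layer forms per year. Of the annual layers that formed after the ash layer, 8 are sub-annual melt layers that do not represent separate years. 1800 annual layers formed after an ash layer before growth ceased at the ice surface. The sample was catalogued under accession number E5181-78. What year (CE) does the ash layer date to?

195 CE

1800 annual layers formed after the ash layer.
Excluding 8 false annual layers: 1800 − 8 = 1792.
Counting back 1792 years from 1987 CE places the ash layer in 1987 − 1792 = 195 CE.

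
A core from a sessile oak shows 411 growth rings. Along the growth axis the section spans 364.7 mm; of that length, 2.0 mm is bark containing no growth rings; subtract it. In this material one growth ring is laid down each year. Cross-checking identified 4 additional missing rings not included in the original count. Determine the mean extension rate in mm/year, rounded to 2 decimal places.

True growth ring count = 411 + 4 = 415.
The growth record spans 364.7 − 2.0 = 362.7 mm.
Mean rate = 362.7 mm / 415 years ≈ 0.87 mm/year.

0.87 mm/year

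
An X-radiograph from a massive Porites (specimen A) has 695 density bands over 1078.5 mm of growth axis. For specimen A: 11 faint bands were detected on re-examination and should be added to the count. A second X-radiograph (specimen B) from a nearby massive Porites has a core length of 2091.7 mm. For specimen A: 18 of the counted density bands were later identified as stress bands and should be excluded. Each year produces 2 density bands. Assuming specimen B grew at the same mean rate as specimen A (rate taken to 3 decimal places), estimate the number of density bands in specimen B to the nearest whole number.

Specimen A: after corrections the count is 695 − 18 + 11 = 688 density bands.
Specimen A: dividing by 2 density bands per year: 688 / 2 = 344 years.
A: 1078.5 mm over 344 years gives 1078.5 / 344 ≈ 3.135 mm per year.
Specimen B: 2091.7 mm / 3.135 mm per year = 667.21 years; at 2 density bands per year that is 667.21 × 2 ≈ 1334 density bands.

1334 density bands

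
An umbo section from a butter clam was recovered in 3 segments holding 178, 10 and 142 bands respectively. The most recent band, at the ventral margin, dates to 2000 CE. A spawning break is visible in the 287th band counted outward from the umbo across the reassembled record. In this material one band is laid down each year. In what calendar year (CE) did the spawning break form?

1957 CE

Total bands = 178 + 10 + 142 = 330.
The spawning break sits at band 287 from the umbo, so 330 − 287 = 43 bands formed after it.
Counting back 43 years from 2000 CE places the spawning break in 2000 − 43 = 1957 CE.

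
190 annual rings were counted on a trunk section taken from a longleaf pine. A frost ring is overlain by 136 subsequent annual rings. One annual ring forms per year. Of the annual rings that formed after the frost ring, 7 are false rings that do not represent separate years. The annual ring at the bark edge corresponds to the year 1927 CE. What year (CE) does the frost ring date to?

There are 136 annual rings younger than the frost ring.
136 − 7 false = 129 true annual rings after the frost ring.
The annual ring at the bark edge is 1927 CE, so the frost ring dates to 1927 − 129 = 1798 CE.

1798 CE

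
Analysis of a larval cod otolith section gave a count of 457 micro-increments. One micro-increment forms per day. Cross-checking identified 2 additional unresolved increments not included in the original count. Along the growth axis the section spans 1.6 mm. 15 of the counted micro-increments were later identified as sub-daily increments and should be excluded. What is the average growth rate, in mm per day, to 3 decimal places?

0.004 mm per day

Adjusted count: 457 − 15 + 2 = 444 micro-increments.
Mean rate = 1.6 mm / 444 days ≈ 0.004 mm per day.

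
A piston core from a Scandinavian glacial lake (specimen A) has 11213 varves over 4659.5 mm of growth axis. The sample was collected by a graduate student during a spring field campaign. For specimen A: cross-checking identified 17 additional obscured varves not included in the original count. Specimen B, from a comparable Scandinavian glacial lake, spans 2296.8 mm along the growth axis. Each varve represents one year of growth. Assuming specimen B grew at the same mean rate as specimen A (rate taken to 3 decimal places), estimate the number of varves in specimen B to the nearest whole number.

Specimen A: correcting the raw count gives 11213 + 17 = 11230 true varves.
A: 4659.5 mm over 11230 years gives 4659.5 / 11230 ≈ 0.415 mm/yr.
B spans 2296.8 / 0.415 = 5534.46 years ≈ 5534 varves.

5534 varves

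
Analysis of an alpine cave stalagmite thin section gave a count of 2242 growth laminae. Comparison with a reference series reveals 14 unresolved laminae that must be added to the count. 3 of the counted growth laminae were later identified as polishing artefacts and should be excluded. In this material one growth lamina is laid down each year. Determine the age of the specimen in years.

After corrections the count is 2242 − 3 + 14 = 2253 growth laminae.
At one growth lamina per year, that is 2253 years.

2253 years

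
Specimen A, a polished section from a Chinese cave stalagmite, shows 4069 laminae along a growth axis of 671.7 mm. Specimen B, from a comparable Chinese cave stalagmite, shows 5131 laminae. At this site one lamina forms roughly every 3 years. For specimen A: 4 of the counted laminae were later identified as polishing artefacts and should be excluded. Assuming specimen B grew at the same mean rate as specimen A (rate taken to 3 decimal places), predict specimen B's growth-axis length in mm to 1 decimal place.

Specimen A: correcting the raw count gives 4069 − 4 = 4065 true laminae.
Specimen A: multiplying by 3 years per lamina: 4065 × 3 = 12195 years.
A: Extension rate ≈ 671.7 / 12195 = 0.055 mm per year.
Specimen B: at 3 years per lamina, 5131 × 3 = 15393 years. B's length ≈ 0.055 × 15393 = 846.6 mm.

846.6 mm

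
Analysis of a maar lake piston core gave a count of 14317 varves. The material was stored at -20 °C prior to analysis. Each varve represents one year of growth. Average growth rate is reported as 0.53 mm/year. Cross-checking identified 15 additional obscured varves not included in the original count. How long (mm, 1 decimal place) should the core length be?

After corrections the count is 14317 + 15 = 14332 varves.
Predicted length = 0.53 mm/year × 14332 years = 7596.0 mm.

7596.0 mm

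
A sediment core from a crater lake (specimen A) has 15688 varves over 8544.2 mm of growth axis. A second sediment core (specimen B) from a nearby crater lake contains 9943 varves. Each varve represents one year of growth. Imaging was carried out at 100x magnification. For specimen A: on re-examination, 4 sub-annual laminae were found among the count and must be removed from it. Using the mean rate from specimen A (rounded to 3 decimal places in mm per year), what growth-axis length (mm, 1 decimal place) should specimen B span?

5418.9 mm

Specimen A: correcting the raw count gives 15688 − 4 = 15684 true varves.
A: Extension rate ≈ 8544.2 / 15684 = 0.545 mm/year.
For B, 0.545 mm/year × 9943 years = 5418.9 mm.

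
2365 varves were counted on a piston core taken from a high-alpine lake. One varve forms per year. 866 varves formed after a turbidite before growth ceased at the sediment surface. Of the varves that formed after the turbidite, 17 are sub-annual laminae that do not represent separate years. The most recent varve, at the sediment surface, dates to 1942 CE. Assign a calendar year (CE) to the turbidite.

1093 CE

866 varves post-date the turbidite.
Removing the 17 false varves leaves 866 − 17 = 849 true varves beyond the turbidite.
Counting back 849 years from 1942 CE places the turbidite in 1942 − 849 = 1093 CE.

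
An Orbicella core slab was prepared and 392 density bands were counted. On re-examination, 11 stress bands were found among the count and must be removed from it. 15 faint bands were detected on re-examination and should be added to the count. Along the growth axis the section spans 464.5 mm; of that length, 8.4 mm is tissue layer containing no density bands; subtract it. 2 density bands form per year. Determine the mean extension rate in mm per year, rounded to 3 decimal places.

2.304 mm per year

Adjusted count: 392 − 11 + 15 = 396 density bands.
396 density bands at 2 per year is 396 / 2 = 198 years.
Removing the 8.4 mm offcut leaves 464.5 − 8.4 = 456.1 mm.
Mean rate = 456.1 mm / 198 years ≈ 2.304 mm per year.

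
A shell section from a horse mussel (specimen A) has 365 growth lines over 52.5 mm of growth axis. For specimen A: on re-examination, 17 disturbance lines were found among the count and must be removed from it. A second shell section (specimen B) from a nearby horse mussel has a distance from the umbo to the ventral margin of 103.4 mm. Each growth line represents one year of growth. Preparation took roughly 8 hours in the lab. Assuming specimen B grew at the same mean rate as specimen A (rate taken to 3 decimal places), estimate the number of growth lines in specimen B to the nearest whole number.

685 growth lines

Specimen A: adjusted count: 365 − 17 = 348 growth lines.
A: Extension rate ≈ 52.5 / 348 = 0.151 mm/year.
Specimen B: 103.4 mm / 0.151 mm per year = 684.77 years ≈ 685 growth lines.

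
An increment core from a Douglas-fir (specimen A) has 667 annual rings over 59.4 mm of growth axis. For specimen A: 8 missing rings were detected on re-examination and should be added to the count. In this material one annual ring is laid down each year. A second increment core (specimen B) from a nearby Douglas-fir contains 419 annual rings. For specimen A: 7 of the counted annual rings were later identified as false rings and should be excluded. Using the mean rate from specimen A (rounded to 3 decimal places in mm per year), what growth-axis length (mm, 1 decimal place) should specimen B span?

Specimen A: after corrections the count is 667 − 7 + 8 = 668 annual rings.
A: Extension rate ≈ 59.4 / 668 = 0.089 mm per year.
For B, 0.089 mm/year × 419 years = 37.3 mm.

37.3 mm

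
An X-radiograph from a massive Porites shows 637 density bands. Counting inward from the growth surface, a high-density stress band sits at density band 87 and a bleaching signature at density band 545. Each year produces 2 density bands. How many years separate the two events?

229 years

The two markers are separated by 545 − 87 = 458 density bands.
With 2 density bands per year, 458 / 2 = 229 years.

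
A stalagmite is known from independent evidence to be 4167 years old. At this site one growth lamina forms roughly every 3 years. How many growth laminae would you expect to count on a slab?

One growth lamina every 3 years means 4167 / 3 = 1389 growth laminae.
So 1389 growth laminae should be present.

1389 growth laminae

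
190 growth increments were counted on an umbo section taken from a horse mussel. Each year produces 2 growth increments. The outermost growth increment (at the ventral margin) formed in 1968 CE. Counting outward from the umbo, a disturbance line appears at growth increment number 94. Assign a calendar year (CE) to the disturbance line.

The disturbance line sits at growth increment 94 from the umbo, so 190 − 94 = 96 growth increments formed after it.
With 2 growth increments per year, 96 / 2 = 48 years.
1968 − 48 = 1920 CE.

1920 CE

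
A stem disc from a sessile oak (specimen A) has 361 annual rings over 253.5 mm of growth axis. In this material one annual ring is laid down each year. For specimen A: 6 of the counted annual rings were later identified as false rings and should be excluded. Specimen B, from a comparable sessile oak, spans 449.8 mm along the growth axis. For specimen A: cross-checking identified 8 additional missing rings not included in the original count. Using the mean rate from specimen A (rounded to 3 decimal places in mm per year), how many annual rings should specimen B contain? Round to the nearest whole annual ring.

Specimen A: adjusted count: 361 − 6 + 8 = 363 annual rings.
A: Mean rate = 253.5 mm / 363 years ≈ 0.698 mm/year.
Specimen B: 449.8 mm / 0.698 mm per year = 644.41 years ≈ 644 annual rings.

644 annual rings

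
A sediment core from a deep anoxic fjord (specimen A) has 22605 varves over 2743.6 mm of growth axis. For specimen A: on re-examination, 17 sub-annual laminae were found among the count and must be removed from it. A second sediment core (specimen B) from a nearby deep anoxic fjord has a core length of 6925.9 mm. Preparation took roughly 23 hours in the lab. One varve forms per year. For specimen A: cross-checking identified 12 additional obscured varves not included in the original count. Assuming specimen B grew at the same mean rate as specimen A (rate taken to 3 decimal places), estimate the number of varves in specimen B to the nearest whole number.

Specimen A: true varve count = 22605 − 17 + 12 = 22600.
A: Mean rate = 2743.6 mm / 22600 years ≈ 0.121 mm/year.
B spans 6925.9 / 0.121 = 57238.84 years ≈ 57239 varves.

57239 varves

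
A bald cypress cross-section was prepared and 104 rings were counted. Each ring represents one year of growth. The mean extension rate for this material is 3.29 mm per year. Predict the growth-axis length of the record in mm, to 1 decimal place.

342.2 mm

104 years of growth are recorded.
104 years at 3.29 mm/year gives 3.29 × 104 = 342.2 mm.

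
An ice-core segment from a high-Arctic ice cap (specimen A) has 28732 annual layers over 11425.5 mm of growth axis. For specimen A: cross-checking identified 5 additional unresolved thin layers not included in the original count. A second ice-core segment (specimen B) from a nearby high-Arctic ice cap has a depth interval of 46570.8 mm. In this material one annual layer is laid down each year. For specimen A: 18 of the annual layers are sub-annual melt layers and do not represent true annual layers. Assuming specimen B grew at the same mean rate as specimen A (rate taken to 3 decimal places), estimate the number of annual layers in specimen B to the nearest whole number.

Specimen A: adjusted count: 28732 − 18 + 5 = 28719 annual layers.
A: Mean rate = 11425.5 mm / 28719 years ≈ 0.398 mm per year.
Specimen B: 46570.8 mm / 0.398 mm per year = 117012.06 years ≈ 117012 annual layers.

117012 annual layers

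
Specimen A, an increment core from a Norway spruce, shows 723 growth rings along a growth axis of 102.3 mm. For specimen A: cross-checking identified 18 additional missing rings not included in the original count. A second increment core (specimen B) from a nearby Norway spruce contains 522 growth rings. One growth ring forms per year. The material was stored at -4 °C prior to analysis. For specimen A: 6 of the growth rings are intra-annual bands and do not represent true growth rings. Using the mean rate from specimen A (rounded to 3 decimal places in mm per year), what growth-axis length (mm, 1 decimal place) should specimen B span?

72.6 mm

Specimen A: after corrections the count is 723 − 6 + 18 = 735 growth rings.
A: Extension rate ≈ 102.3 / 735 = 0.139 mm per year.
Length of B = 0.139 × 522 = 72.6 mm.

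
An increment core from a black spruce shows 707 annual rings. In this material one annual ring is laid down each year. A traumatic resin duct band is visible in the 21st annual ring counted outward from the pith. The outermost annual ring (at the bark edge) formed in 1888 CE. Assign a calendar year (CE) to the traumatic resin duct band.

The traumatic resin duct band sits at annual ring 21 from the pith, so 707 − 21 = 686 annual rings formed after it.
The annual ring at the bark edge is 1888 CE, so the traumatic resin duct band dates to 1888 − 686 = 1202 CE.

1202 CE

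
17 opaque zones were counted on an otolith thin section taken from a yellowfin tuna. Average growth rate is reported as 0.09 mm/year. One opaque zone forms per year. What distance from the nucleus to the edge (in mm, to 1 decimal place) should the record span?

1.5 mm

The record spans 17 years at 0.09 mm per year.
Predicted length = 0.09 mm/year × 17 years = 1.5 mm.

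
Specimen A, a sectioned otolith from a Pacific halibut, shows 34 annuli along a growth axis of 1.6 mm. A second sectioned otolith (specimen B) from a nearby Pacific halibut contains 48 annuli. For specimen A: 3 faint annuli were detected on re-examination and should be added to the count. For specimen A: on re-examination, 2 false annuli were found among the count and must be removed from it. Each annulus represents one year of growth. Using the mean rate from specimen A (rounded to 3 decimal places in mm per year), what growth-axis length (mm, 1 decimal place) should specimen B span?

2.2 mm

Specimen A: adjusted count: 34 − 2 + 3 = 35 annuli.
A: 1.6 mm over 35 years gives 1.6 / 35 ≈ 0.046 mm per year.
For B, 0.046 mm/year × 48 years = 2.2 mm.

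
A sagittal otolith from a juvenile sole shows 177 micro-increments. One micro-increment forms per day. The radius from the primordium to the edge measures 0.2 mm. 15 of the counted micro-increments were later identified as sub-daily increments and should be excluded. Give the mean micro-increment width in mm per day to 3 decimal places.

0.001 mm per day

True micro-increment count = 177 − 15 = 162.
Extension rate ≈ 0.2 / 162 = 0.001 mm per day.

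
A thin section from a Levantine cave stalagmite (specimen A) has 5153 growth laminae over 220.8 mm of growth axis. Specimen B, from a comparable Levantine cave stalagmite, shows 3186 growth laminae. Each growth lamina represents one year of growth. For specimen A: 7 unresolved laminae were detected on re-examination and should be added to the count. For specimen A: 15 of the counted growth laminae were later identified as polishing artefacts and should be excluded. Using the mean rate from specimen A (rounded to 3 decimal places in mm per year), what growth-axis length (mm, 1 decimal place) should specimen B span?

137.0 mm

Specimen A: adjusted count: 5153 − 15 + 7 = 5145 growth laminae.
A: 220.8 mm over 5145 years gives 220.8 / 5145 ≈ 0.043 mm per year.
For B, 0.043 mm/year × 3186 years = 137.0 mm.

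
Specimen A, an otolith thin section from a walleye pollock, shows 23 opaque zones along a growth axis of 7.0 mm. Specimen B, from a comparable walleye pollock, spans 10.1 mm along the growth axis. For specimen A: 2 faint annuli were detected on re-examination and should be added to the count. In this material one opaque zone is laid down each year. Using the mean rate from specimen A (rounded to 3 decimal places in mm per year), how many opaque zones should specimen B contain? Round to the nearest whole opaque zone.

36 opaque zones

Specimen A: correcting the raw count gives 23 + 2 = 25 true opaque zones.
A: 7.0 mm over 25 years gives 7.0 / 25 ≈ 0.280 mm per year.
Specimen B: 10.1 mm / 0.280 mm per year = 36.07 years ≈ 36 opaque zones.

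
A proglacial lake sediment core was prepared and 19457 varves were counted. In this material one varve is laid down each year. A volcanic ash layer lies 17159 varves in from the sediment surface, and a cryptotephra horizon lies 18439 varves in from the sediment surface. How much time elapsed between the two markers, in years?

1280 years

Separation: 18439 − 17159 = 1280 varves.
That is 1280 years at one varve per year.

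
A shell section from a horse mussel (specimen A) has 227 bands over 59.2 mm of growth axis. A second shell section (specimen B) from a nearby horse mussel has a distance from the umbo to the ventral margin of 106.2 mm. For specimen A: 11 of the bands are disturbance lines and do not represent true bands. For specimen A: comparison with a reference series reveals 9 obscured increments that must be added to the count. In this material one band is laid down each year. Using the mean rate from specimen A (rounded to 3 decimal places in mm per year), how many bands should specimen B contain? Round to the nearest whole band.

Specimen A: true band count = 227 − 11 + 9 = 225.
A: 59.2 mm over 225 years gives 59.2 / 225 ≈ 0.263 mm/yr.
For B, 106.2 / 0.263 = 403.80 years ≈ 404 bands.

404 bands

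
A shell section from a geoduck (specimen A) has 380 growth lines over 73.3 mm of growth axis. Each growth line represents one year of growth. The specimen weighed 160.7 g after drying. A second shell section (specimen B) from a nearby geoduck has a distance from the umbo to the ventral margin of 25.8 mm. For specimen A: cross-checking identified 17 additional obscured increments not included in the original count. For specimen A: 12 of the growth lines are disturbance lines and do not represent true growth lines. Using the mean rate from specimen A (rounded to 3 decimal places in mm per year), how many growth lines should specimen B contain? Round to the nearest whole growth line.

Specimen A: true growth line count = 380 − 12 + 17 = 385.
A: Extension rate ≈ 73.3 / 385 = 0.190 mm per year.
For B, 25.8 / 0.190 = 135.79 years ≈ 136 growth lines.

136 growth lines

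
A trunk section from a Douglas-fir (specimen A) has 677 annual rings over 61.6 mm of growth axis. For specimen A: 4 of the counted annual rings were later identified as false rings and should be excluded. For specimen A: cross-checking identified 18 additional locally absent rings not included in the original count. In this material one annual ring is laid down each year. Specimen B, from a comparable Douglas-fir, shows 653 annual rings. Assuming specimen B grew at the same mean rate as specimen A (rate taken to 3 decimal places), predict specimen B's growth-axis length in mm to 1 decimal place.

Specimen A: adjusted count: 677 − 4 + 18 = 691 annual rings.
A: 61.6 mm over 691 years gives 61.6 / 691 ≈ 0.089 mm/yr.
For B, 0.089 mm/year × 653 years = 58.1 mm.

58.1 mm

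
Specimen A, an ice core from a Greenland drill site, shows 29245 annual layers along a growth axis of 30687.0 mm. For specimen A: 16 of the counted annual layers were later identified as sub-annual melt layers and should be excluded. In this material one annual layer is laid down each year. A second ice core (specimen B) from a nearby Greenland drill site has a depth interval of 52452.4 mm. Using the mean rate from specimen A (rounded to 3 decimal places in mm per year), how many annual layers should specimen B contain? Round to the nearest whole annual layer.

Specimen A: correcting the raw count gives 29245 − 16 = 29229 true annual layers.
A: Mean rate = 30687.0 mm / 29229 years ≈ 1.050 mm/year.
For B, 52452.4 / 1.050 = 49954.67 years ≈ 49955 annual layers.

49955 annual layers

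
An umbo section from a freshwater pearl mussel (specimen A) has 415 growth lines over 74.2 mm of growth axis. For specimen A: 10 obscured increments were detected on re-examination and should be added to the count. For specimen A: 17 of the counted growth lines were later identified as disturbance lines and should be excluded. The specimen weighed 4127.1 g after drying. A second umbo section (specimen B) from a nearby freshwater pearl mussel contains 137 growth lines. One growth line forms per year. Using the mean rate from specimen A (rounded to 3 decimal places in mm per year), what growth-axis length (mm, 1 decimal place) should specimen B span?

24.9 mm

Specimen A: true growth line count = 415 − 17 + 10 = 408.
A: 74.2 mm over 408 years gives 74.2 / 408 ≈ 0.182 mm per year.
B's length ≈ 0.182 × 137 = 24.9 mm.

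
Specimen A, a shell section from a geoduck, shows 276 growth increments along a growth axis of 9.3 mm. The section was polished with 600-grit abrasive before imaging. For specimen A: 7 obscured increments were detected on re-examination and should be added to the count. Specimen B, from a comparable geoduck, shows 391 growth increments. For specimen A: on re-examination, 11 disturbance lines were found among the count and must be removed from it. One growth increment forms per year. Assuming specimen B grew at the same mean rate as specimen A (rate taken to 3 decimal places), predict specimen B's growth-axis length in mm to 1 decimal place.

13.3 mm

Specimen A: adjusted count: 276 − 11 + 7 = 272 growth increments.
A: 9.3 mm over 272 years gives 9.3 / 272 ≈ 0.034 mm per year.
Length of B = 0.034 × 391 = 13.3 mm.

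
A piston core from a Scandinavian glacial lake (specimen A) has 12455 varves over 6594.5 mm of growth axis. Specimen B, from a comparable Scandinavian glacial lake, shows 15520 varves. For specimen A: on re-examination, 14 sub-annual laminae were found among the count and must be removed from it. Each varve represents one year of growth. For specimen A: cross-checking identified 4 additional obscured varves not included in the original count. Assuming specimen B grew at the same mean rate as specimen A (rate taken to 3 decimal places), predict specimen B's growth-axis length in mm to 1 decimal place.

8225.6 mm

Specimen A: correcting the raw count gives 12455 − 14 + 4 = 12445 true varves.
A: 6594.5 mm over 12445 years gives 6594.5 / 12445 ≈ 0.530 mm/yr.
Length of B = 0.530 × 15520 = 8225.6 mm.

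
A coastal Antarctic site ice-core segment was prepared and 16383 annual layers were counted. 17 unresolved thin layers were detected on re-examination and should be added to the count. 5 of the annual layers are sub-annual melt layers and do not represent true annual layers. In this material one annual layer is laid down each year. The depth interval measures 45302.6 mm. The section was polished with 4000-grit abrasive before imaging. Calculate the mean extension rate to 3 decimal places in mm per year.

2.763 mm per year

Adjusted count: 16383 − 5 + 17 = 16395 annual layers.
Mean rate = 45302.6 mm / 16395 years ≈ 2.763 mm per year.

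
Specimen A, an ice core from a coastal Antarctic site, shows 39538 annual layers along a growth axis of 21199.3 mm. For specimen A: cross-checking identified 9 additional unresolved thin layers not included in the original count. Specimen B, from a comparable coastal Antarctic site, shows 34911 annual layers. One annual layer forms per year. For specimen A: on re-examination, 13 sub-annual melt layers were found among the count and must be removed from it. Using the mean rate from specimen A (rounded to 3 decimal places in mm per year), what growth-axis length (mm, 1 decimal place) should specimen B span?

Specimen A: true annual layer count = 39538 − 13 + 9 = 39534.
A: Extension rate ≈ 21199.3 / 39534 = 0.536 mm per year.
Length of B = 0.536 × 34911 = 18712.3 mm.

18712.3 mm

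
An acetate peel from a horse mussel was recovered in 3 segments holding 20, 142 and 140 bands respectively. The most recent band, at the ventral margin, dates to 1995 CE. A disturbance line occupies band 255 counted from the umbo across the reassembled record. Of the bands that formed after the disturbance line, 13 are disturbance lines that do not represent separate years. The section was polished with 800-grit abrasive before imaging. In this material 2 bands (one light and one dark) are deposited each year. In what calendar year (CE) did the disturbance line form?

1978 CE

Total bands = 20 + 142 + 140 = 302.
Between band 255 and the ventral margin there are 302 − 255 = 47 bands.
Excluding 13 false bands: 47 − 13 = 34.
With 2 bands per year, 34 / 2 = 17 years.
The band at the ventral margin is 1995 CE, so the disturbance line dates to 1995 − 17 = 1978 CE.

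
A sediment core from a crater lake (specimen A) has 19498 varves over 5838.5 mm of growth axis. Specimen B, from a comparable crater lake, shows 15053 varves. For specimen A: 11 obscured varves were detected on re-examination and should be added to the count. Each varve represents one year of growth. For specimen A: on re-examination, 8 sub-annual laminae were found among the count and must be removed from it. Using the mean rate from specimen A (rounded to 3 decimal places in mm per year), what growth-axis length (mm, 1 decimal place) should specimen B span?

4500.8 mm

Specimen A: correcting the raw count gives 19498 − 8 + 11 = 19501 true varves.
A: Mean rate = 5838.5 mm / 19501 years ≈ 0.299 mm per year.
Length of B = 0.299 × 15053 = 4500.8 mm.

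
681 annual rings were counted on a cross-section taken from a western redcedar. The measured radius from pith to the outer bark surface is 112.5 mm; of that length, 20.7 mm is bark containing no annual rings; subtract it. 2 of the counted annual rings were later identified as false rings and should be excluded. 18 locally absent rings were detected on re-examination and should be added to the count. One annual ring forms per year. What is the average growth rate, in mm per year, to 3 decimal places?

0.132 mm per year

Correcting the raw count gives 681 − 2 + 18 = 697 true annual rings.
The growth record spans 112.5 − 20.7 = 91.8 mm.
Extension rate ≈ 91.8 / 697 = 0.132 mm per year.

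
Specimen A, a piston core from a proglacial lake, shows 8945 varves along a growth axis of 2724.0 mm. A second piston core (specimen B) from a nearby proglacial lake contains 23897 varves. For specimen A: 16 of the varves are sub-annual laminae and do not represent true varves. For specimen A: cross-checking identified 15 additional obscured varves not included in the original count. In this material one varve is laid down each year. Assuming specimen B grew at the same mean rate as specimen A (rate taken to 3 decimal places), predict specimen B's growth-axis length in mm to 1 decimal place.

7288.6 mm

Specimen A: after corrections the count is 8945 − 16 + 15 = 8944 varves.
A: Extension rate ≈ 2724.0 / 8944 = 0.305 mm/yr.
Length of B = 0.305 × 23897 = 7288.6 mm.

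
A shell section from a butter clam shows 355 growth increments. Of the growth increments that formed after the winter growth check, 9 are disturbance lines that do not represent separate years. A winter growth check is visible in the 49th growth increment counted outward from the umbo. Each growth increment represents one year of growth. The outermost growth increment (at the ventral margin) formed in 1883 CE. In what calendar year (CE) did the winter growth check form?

355 − 49 = 306 growth increments lie beyond the winter growth check toward the ventral margin.
306 − 9 false = 297 true growth increments after the winter growth check.
The growth increment at the ventral margin is 1883 CE, so the winter growth check dates to 1883 − 297 = 1586 CE.

1586 CE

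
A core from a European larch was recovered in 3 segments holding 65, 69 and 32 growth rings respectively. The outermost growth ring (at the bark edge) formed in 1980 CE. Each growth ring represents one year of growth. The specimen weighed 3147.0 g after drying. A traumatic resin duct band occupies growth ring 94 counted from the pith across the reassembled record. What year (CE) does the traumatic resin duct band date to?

Total growth rings = 65 + 69 + 32 = 166.
Between growth ring 94 and the bark edge there are 166 − 94 = 72 growth rings.
1980 − 72 = 1908 CE.

1908 CE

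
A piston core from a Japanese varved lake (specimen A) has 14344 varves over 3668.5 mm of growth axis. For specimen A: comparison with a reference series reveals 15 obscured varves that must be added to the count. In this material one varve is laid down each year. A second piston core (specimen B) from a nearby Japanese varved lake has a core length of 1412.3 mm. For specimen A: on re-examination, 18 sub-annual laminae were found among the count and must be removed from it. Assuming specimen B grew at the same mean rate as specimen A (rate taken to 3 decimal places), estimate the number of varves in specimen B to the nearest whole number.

5517 varves

Specimen A: after corrections the count is 14344 − 18 + 15 = 14341 varves.
A: Extension rate ≈ 3668.5 / 14341 = 0.256 mm/year.
B spans 1412.3 / 0.256 = 5516.80 years ≈ 5517 varves.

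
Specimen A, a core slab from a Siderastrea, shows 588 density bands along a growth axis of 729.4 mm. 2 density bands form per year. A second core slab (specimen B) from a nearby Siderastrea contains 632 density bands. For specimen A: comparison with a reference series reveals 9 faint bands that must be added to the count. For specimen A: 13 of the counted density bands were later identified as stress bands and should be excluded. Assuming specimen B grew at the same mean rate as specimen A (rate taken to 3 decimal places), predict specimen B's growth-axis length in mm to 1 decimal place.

789.4 mm

Specimen A: adjusted count: 588 − 13 + 9 = 584 density bands.
Specimen A: with 2 density bands per year, 584 / 2 = 292 years.
A: 729.4 mm over 292 years gives 729.4 / 292 ≈ 2.498 mm/yr.
Specimen B: 632 density bands at 2 per year is 632 / 2 = 316 years. B's length ≈ 2.498 × 316 = 789.4 mm.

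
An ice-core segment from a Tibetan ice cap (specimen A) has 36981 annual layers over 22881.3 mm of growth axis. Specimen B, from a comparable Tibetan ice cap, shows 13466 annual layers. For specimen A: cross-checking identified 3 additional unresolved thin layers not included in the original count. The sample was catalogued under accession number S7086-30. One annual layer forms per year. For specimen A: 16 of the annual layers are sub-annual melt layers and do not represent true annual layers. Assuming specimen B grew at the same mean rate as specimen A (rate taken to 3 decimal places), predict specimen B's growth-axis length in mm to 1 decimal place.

Specimen A: correcting the raw count gives 36981 − 16 + 3 = 36968 true annual layers.
A: Extension rate ≈ 22881.3 / 36968 = 0.619 mm/yr.
Length of B = 0.619 × 13466 = 8335.5 mm.

8335.5 mm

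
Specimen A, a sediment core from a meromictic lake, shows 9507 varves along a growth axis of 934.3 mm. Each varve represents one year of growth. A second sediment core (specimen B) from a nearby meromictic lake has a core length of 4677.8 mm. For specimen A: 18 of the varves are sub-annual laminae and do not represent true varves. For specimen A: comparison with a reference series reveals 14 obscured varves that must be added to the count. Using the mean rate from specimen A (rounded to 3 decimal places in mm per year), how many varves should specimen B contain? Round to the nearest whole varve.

47733 varves

Specimen A: adjusted count: 9507 − 18 + 14 = 9503 varves.
A: Mean rate = 934.3 mm / 9503 years ≈ 0.098 mm/year.
B spans 4677.8 / 0.098 = 47732.65 years ≈ 47733 varves.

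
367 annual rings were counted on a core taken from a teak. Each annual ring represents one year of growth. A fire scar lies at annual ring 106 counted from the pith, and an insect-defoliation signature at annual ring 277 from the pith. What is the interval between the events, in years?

The two markers are separated by 277 − 106 = 171 annual rings.
At one annual ring per year, 171 years elapsed between them.

171 yr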